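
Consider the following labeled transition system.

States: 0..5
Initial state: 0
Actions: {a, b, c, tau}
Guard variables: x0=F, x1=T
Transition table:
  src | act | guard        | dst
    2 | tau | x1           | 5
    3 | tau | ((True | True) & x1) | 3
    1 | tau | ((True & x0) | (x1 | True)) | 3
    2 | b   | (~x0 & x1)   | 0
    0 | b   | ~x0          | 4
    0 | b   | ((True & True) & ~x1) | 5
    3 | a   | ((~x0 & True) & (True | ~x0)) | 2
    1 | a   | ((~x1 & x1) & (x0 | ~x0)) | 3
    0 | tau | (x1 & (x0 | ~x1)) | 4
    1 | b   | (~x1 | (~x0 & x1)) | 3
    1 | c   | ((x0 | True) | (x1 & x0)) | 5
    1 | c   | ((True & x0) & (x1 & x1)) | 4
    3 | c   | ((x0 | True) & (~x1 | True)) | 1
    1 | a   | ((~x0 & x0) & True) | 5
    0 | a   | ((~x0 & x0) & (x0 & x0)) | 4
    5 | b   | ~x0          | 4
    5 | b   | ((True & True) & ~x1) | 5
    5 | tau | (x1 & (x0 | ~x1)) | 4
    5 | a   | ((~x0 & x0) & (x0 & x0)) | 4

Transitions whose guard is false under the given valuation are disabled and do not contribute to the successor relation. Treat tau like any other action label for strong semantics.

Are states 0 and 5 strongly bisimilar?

Answer: BISIMILAR

Trace:
Compute ~ classes (split until stable):
  P[0] = {{0,1,2,3,4,5}}
  P[1] = {{0,5},{1},{2},{3},{4}}
stable after 2 split(s): 5 block(s)
0∈{0,5}, 5∈{0,5}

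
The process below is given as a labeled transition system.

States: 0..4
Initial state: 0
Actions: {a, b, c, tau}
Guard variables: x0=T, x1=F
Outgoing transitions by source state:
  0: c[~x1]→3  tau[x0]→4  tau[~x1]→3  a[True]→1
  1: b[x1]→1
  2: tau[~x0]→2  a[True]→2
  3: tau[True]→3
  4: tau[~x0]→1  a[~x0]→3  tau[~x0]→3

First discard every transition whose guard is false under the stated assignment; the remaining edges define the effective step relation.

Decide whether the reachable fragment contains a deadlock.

Reach set: {0,1,3,4}
  0: a→1  c→3  tau→3  tau→4  [4 exit(s)]
  1: ∅  [deadlock]
  3: tau→3  [1 exit(s)]
  4: ∅  [deadlock]
witness 1: a

Answer: DEADLOCK at state 1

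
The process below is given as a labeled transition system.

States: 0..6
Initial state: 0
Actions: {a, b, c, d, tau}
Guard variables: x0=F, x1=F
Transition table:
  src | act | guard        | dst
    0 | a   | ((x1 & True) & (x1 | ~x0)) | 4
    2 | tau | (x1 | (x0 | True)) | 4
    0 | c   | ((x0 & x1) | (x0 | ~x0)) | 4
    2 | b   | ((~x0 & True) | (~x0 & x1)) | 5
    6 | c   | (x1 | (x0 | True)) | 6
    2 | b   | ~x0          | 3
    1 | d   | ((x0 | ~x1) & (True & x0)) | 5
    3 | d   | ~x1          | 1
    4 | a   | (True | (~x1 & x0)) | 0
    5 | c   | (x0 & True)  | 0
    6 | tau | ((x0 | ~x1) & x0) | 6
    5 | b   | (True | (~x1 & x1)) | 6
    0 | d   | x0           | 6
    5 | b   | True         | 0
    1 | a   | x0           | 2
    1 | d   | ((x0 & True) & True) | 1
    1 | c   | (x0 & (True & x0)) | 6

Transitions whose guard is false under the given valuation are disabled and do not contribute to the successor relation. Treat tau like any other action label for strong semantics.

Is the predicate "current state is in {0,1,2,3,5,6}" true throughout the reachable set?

Answer: INVARIANT VIOLATED at state 4

Trace:
Allowed set {0,1,2,3,5,6}
R = {0,4}
  0: ok
  4: VIOLATES
reach 4 via c — violates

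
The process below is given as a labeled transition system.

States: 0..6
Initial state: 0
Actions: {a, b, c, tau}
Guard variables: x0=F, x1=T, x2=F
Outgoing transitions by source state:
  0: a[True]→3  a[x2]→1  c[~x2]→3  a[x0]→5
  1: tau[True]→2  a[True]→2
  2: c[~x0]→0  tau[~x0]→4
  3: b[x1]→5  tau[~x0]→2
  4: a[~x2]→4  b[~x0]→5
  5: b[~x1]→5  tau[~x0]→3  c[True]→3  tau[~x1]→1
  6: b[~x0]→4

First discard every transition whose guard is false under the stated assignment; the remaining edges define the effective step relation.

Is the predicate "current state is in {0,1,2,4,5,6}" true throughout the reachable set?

Safe = {0,1,2,4,5,6}
Reach set: {0,2,3,4,5}
  0: safe
  2: safe
  3: outside
  4: safe
  5: safe
witness against invariant: a → 3

Answer: INVARIANT VIOLATED at state 3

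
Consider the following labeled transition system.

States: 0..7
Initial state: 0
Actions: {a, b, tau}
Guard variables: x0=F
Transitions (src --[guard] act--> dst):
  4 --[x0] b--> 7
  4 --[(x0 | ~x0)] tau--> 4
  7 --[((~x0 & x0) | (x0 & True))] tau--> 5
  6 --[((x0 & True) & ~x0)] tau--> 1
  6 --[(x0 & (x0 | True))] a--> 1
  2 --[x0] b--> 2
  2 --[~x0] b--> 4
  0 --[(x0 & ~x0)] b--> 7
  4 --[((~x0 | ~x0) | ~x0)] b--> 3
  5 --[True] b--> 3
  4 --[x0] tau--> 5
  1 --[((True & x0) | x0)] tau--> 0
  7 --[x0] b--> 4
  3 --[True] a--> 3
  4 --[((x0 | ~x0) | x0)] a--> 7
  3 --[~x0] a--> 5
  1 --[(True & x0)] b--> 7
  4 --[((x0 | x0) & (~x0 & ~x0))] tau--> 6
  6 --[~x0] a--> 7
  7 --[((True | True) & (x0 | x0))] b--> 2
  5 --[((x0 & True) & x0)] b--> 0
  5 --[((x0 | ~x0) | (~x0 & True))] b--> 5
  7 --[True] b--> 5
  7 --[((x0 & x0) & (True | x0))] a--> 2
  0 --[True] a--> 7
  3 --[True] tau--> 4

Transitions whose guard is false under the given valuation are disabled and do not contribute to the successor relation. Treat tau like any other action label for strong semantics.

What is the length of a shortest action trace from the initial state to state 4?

Answer: 4

Working:
BFS to 4:
  depth 0: {0}
  depth 1: {7}
  depth 2: {5}
  depth 3: {3}
  depth 4: {4}
first hit 4 at d=4 via a·b·b·tau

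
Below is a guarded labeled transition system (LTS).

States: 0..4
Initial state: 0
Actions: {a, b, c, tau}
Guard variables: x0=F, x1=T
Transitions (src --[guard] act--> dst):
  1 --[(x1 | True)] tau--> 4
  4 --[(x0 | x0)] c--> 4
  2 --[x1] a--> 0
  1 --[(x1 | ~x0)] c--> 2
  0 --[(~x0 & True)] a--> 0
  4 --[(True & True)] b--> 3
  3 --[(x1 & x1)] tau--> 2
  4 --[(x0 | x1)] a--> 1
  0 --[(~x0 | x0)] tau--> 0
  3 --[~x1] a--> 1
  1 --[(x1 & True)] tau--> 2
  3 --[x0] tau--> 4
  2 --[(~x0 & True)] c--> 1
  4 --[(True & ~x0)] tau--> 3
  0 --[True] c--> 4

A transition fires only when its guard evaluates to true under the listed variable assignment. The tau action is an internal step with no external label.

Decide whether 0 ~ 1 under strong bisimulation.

Compute ~ classes (split until stable):
  round 0: {{0,1,2,3,4}}
  round 1: {{0},{1},{2},{3},{4}}
Fixed point at round 2; 5 class(es).
0∈{0}, 1∈{1}

Answer: NOT BISIMILAR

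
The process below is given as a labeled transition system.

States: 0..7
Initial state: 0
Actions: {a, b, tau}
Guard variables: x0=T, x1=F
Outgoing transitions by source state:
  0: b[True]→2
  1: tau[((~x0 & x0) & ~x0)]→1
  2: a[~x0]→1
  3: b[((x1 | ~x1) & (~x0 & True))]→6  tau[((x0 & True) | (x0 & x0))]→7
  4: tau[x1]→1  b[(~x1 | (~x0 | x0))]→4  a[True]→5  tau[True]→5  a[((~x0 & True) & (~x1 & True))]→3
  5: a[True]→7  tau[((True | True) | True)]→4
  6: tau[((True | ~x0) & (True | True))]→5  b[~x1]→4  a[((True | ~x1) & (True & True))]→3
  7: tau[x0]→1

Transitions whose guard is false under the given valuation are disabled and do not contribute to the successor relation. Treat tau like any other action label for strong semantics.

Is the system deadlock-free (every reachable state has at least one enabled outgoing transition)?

Reachable = {0,2}
  0: b→2  [1 exit(s)]
  2: ∅  [no exit]
Path to 2: b

Answer: DEADLOCK at state 2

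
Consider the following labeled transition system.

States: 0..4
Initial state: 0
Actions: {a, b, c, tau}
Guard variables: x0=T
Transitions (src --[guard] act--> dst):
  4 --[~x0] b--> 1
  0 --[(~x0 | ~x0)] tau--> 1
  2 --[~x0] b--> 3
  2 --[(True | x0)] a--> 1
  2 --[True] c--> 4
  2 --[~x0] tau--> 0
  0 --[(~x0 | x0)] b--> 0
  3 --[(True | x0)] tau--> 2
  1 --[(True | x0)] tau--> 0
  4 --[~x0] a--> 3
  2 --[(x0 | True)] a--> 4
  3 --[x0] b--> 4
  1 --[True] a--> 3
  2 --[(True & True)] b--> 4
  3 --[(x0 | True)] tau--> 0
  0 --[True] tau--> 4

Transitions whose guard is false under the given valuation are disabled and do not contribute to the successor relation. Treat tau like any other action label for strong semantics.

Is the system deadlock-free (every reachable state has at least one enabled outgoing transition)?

Answer: DEADLOCK at state 4

Trace:
Reachable = {0,4}
  0: b→0  tau→4  [deg 2]
  4: ∅  [deadlock]
witness 4: tau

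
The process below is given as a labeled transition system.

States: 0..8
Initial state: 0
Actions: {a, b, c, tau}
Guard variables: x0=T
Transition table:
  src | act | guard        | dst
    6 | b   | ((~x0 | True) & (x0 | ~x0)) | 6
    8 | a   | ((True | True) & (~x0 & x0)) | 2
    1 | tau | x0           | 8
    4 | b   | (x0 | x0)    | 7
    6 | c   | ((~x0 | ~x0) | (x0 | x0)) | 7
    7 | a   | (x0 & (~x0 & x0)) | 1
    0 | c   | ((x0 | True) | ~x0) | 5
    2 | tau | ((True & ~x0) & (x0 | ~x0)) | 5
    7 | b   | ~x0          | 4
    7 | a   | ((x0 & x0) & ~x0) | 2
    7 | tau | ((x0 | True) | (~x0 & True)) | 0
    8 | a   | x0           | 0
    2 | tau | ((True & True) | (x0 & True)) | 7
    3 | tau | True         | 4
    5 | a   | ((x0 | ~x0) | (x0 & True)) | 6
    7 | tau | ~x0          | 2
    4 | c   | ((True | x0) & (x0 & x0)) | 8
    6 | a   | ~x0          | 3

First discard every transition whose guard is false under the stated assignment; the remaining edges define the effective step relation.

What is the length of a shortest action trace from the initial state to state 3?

Answer: UNREACHABLE

Trace:
Layered search for 3:
  depth 0: {0}
  depth 1: {5}
  depth 2: {6}
  depth 3: {7}
3 never appears.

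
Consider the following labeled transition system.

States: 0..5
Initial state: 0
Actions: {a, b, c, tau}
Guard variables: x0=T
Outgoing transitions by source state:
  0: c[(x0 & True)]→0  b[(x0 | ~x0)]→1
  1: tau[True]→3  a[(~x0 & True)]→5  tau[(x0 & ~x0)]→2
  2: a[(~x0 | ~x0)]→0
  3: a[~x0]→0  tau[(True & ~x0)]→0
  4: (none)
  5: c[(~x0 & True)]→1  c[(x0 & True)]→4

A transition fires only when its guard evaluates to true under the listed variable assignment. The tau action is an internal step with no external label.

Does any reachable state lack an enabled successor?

Answer: DEADLOCK at state 3

Working:
Reach set: {0,1,3}
  0: b→1  c→0  [2 exit(s)]
  1: tau→3  [1 exit(s)]
  3: ∅  [no exit]
trace reaching 3: b·tau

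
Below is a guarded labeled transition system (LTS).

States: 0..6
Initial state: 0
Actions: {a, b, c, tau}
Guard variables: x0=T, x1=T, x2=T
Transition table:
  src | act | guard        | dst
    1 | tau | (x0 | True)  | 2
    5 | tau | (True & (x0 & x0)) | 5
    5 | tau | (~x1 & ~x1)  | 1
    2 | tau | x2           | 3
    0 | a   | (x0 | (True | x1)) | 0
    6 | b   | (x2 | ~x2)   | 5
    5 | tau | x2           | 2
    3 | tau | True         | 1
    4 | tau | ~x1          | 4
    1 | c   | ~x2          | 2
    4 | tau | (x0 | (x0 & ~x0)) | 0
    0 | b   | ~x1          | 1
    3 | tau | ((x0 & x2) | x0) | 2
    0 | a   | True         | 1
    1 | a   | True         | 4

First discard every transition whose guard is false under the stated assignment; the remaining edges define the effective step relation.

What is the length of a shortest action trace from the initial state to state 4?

Answer: 2

Analysis:
Layered search for 4:
  L0 = {0}
  L1 = {1}
  L2 = {2,4}
first hit 4 at d=2 via a·a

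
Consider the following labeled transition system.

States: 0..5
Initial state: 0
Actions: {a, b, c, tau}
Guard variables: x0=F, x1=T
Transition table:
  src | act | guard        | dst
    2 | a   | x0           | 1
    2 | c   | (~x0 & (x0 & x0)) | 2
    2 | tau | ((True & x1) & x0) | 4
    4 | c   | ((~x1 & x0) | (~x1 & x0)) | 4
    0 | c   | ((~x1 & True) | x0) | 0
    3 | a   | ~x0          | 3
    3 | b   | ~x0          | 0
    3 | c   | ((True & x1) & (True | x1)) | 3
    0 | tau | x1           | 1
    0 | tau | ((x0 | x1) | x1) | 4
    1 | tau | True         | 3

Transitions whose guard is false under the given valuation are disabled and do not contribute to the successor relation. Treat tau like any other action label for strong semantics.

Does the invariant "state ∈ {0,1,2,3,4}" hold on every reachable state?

Answer: INVARIANT HOLDS

Working:
Safe = {0,1,2,3,4}
R = {0,1,3,4}
  0: safe
  1: safe
  3: safe
  4: safe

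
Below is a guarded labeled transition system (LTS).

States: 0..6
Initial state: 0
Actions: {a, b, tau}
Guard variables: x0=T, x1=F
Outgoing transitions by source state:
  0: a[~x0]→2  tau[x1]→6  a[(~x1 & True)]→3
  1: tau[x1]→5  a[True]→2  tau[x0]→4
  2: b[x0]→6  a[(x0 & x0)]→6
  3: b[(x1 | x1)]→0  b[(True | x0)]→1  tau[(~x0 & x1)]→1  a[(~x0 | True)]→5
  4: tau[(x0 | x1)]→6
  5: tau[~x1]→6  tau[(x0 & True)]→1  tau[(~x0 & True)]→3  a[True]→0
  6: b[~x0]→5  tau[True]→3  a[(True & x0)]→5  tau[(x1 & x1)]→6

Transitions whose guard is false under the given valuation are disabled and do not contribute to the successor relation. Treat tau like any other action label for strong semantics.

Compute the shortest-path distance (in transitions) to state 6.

BFS to 6:
  Layer 0: {0}
  Layer 1: {3}
  Layer 2: {1,5}
  Layer 3: {2,4,6}
6 enters at depth 3; path a·a·tau

Answer: 3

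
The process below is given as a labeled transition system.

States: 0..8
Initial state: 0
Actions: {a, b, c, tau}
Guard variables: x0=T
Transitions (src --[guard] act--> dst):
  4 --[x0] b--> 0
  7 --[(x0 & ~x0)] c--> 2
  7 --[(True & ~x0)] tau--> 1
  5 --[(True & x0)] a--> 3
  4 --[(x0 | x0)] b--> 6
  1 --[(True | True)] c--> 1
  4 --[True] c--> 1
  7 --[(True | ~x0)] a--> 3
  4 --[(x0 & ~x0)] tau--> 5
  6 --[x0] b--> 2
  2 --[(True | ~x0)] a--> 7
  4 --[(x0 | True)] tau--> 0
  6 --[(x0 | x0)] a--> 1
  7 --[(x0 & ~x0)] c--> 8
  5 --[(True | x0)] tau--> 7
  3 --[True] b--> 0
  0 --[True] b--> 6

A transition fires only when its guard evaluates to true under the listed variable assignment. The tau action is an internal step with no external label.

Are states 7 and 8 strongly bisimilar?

Compute ~ classes (split until stable):
  π0 = {{0,1,2,3,4,5,6,7,8}}
  π1 = {{0,3},{1},{2,7},{4},{5},{6},{8}}
  π2 = {{0},{1},{2},{3},{4},{5},{6},{7},{8}}
stable after 3 split(s): 9 block(s)
[7]={7}  [8]={8}

Answer: NOT BISIMILAR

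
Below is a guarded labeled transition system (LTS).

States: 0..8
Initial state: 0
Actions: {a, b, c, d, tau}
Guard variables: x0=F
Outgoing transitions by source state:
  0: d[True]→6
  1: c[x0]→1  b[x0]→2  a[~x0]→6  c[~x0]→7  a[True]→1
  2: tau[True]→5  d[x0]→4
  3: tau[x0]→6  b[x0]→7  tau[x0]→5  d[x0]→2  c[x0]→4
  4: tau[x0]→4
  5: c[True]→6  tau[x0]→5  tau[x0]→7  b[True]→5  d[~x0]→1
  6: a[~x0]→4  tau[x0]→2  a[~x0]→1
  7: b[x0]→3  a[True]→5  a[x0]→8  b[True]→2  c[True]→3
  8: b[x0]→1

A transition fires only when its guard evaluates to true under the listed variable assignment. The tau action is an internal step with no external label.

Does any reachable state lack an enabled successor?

Answer: DEADLOCK at state 3

Working:
R = {0,1,2,3,4,5,6,7}
  0: d→6  [deg 1]
  1: a→1  a→6  c→7  [deg 3]
  2: tau→5  [deg 1]
  3: ∅  [deadlock]
  4: ∅  [deadlock]
  5: b→5  c→6  d→1  [deg 3]
  6: a→1  a→4  [deg 2]
  7: a→5  b→2  c→3  [deg 3]
trace reaching 3: d·a·c·c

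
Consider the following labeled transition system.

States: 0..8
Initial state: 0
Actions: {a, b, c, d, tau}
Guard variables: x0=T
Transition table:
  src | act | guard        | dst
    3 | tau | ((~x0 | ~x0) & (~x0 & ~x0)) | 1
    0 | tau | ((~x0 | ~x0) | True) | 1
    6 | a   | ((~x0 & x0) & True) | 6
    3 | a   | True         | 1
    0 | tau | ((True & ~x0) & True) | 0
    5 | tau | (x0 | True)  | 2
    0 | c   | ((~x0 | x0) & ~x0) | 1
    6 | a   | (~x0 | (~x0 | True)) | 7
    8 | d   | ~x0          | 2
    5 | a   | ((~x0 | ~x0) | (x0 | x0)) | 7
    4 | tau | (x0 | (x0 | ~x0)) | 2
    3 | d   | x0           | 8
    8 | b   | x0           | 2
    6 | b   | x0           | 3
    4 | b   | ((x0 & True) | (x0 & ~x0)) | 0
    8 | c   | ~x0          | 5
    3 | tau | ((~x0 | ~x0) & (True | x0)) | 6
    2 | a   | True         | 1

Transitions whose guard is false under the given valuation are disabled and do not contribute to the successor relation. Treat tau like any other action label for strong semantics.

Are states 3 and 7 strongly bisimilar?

Answer: NOT BISIMILAR

Analysis:
Refine partition for ~:
  round 0: {{0,1,2,3,4,5,6,7,8}}
  round 1: {{0},{1,7},{2},{3},{4},{5},{6},{8}}
stable after 2 split(s): 8 block(s)
3∈{3}, 7∈{1,7}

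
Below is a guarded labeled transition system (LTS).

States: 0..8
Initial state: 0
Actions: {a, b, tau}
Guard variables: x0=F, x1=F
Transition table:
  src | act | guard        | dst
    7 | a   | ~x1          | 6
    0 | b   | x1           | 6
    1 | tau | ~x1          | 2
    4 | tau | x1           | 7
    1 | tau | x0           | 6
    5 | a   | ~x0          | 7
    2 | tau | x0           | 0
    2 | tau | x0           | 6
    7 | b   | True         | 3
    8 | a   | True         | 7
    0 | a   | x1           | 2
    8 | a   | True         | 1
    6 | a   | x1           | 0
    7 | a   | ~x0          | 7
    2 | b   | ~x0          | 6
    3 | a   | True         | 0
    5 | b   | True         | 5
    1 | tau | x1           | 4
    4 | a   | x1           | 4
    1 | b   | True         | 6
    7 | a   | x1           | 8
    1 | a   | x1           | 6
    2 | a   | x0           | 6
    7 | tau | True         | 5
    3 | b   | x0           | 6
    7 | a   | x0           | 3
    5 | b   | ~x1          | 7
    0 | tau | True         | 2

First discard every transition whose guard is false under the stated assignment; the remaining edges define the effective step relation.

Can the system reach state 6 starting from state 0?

Guard filter leaves 14 enabled edge(s).
L0 = {0}
L1 = {2}  total {0,2}
L2 = {6}  total {0,2,6}
R = {0,2,6}
trace reaching 6: tau·b

Answer: REACHABLE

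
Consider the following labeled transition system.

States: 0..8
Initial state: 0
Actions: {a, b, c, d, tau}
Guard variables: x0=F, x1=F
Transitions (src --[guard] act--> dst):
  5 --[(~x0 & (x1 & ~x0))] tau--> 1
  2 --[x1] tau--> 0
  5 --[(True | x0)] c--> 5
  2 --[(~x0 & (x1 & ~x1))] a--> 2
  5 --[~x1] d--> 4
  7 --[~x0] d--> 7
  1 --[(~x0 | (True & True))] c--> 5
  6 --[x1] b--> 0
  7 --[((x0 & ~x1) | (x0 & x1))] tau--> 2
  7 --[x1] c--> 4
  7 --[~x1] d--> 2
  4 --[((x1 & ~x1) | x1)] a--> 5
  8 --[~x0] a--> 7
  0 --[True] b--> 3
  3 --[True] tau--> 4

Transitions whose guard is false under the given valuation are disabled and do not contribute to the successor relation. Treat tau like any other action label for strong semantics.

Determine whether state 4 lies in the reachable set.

8 transition(s) survive guard evaluation.
depth 0: {0}
depth 1: {3}  total {0,3}
depth 2: {4}  total {0,3,4}
R = {0,3,4}
Path to 4: b·tau

Answer: REACHABLE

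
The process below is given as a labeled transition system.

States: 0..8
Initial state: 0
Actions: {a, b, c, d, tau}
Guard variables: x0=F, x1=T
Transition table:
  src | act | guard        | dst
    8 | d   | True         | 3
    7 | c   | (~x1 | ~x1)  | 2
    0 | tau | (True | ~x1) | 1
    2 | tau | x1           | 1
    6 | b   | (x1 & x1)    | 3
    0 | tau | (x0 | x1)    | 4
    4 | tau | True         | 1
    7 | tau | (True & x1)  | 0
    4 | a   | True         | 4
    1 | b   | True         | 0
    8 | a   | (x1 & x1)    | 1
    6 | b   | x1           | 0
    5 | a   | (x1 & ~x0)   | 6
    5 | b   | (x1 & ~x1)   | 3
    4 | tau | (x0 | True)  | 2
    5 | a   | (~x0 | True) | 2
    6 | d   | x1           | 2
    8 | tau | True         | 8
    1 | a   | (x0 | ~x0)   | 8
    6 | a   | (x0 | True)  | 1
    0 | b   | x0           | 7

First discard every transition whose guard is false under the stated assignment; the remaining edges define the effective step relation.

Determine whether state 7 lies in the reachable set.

Guard filter leaves 18 enabled edge(s).
L0 = {0}
L1 = {1,4}  now seen {0,1,4}
L2 = {2,8}  now seen {0,1,2,4,8}
L3 = {3}  now seen {0,1,2,3,4,8}
Reach set: {0,1,2,3,4,8}

Answer: UNREACHABLE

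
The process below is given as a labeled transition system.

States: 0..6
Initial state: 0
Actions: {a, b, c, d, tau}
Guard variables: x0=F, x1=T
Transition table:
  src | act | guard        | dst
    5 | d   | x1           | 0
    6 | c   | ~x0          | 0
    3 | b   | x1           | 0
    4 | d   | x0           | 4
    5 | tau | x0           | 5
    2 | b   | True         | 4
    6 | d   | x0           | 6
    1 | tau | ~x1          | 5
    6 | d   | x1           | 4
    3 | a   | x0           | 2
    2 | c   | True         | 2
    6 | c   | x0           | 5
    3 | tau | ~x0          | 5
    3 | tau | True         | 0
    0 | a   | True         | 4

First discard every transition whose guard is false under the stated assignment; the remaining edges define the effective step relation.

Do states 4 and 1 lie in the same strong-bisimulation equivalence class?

Answer: BISIMILAR

Analysis:
Refine partition for ~:
  π0 = {{0,1,2,3,4,5,6}}
  π1 = {{0},{1,4},{2},{3},{5},{6}}
stable after 2 split(s): 6 block(s)
[4]={1,4}  [1]={1,4}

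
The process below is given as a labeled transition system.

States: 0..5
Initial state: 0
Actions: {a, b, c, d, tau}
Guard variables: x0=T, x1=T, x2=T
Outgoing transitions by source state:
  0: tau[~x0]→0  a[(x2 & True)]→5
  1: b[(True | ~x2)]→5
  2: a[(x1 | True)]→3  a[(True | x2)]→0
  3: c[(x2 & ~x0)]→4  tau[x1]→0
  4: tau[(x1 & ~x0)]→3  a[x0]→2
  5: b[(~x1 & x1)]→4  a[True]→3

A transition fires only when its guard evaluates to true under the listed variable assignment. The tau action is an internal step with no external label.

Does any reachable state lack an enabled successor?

Reachable = {0,3,5}
  0: a→5  [1 out]
  3: tau→0  [1 out]
  5: a→3  [1 out]

Answer: DEADLOCK-FREE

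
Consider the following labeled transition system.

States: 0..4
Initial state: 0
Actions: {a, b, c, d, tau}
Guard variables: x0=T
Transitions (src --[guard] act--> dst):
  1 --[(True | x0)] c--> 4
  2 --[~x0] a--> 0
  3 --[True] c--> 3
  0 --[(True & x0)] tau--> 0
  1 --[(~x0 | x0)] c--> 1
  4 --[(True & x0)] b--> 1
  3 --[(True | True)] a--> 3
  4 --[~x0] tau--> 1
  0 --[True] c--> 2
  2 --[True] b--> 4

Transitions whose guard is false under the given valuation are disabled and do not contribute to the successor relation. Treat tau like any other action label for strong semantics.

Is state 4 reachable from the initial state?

8 transition(s) survive guard evaluation.
L0 = {0}
L1 = {2}  total {0,2}
L2 = {4}  total {0,2,4}
L3 = {1}  total {0,1,2,4}
Reachable = {0,1,2,4}
Path to 4: c·b

Answer: REACHABLE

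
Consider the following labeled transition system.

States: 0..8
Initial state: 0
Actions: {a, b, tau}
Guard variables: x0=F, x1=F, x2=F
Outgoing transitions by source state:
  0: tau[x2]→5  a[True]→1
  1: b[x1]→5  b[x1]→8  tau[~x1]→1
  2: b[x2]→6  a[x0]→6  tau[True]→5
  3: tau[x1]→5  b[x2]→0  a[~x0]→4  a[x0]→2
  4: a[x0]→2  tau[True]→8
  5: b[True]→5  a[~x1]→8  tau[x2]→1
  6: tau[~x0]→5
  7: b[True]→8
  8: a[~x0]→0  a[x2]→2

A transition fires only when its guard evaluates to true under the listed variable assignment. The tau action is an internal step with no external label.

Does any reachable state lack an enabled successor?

Answer: DEADLOCK-FREE

Working:
R = {0,1}
  0: a→1  [deg 1]
  1: tau→1  [deg 1]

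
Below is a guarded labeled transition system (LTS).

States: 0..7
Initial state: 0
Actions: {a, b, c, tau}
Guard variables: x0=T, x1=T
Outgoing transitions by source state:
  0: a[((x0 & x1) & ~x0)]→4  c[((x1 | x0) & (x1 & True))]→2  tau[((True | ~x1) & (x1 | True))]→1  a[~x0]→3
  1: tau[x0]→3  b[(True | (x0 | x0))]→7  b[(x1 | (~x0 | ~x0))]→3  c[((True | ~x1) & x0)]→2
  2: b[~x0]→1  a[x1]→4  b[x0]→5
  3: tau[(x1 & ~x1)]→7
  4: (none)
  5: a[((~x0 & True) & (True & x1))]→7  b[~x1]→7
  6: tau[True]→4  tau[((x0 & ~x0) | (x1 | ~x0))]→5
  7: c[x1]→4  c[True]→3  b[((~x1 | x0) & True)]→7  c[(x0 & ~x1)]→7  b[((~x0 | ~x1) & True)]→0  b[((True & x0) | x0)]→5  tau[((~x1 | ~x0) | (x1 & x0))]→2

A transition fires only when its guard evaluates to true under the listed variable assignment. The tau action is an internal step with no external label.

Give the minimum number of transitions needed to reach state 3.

Answer: 2

Working:
Layered search for 3:
  L0 = {0}
  L1 = {1,2}
  L2 = {3,4,5,7}
first hit 3 at d=2 via tau·b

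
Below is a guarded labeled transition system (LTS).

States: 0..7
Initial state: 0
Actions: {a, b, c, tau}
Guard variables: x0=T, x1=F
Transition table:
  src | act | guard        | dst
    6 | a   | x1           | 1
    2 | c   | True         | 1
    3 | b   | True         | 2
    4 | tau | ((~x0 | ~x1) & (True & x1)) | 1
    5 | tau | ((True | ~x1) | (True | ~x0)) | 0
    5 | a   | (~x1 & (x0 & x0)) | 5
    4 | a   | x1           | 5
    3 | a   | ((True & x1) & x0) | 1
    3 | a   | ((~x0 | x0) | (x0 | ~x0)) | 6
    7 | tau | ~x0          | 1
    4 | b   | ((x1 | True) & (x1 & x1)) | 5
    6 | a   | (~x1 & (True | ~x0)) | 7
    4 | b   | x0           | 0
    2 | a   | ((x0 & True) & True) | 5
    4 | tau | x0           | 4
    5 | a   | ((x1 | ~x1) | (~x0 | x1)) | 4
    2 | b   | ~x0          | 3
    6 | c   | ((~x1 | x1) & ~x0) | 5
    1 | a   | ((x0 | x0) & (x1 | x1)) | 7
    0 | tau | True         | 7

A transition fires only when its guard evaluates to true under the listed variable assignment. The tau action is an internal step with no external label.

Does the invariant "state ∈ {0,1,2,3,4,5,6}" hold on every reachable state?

Safe = {0,1,2,3,4,5,6}
Reachable = {0,7}
  0: ✓
  7: outside
counterexample path to 7: tau

Answer: INVARIANT VIOLATED at state 7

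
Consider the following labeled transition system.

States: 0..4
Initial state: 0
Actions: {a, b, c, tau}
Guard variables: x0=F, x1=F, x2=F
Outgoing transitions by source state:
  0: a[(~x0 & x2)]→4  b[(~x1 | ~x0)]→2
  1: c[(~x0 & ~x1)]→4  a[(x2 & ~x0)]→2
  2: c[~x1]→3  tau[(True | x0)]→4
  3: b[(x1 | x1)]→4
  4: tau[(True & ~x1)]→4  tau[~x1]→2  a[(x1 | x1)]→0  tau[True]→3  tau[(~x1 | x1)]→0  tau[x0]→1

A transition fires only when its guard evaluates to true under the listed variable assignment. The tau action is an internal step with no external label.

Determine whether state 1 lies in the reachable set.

Guard filter leaves 8 enabled edge(s).
Layer 0: {0}
Layer 1: {2}  total {0,2}
Layer 2: {3,4}  total {0,2,3,4}
Reachable = {0,2,3,4}

Answer: UNREACHABLE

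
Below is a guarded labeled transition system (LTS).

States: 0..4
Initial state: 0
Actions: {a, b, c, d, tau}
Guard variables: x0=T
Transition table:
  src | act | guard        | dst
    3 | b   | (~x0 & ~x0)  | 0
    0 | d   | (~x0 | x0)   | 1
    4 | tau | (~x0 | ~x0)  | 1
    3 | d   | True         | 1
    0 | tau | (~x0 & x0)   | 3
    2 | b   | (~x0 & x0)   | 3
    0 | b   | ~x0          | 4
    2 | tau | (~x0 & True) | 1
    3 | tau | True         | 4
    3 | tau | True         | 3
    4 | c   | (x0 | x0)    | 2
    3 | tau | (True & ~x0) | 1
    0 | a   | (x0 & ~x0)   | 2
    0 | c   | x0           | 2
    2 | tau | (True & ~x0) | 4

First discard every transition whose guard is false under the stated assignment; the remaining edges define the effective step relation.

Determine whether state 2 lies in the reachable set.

6 transition(s) survive guard evaluation.
depth 0: {0}
depth 1: {1,2}  now seen {0,1,2}
R = {0,1,2}
witness 2: c

Answer: REACHABLE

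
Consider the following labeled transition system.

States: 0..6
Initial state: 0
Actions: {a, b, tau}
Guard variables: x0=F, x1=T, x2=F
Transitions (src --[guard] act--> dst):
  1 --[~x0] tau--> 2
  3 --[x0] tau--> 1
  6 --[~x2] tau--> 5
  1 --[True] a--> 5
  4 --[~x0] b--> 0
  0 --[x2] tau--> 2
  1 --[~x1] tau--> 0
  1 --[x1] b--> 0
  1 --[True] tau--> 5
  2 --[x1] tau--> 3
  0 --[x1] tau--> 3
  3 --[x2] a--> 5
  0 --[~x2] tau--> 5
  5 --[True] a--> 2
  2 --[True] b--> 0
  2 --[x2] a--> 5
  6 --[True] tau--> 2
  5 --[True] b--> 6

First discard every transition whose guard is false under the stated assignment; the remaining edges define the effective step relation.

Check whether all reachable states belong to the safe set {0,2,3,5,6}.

Answer: INVARIANT HOLDS

Working:
Inv-set: {0,2,3,5,6}
Reachable = {0,2,3,5,6}
  0: safe
  2: safe
  3: safe
  5: safe
  6: safe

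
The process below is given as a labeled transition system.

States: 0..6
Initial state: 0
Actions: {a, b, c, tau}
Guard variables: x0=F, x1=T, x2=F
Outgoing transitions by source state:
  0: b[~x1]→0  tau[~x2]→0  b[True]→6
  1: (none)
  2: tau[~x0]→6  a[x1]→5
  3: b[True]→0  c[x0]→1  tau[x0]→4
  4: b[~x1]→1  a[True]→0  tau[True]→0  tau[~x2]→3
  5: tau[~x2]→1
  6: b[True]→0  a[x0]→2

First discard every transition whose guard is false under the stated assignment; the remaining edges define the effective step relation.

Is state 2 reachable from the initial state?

Answer: UNREACHABLE

Analysis:
After dropping false guards: 10 live edges.
Layer 0: {0}
Layer 1: {6}  cumulative {0,6}
Reach set: {0,6}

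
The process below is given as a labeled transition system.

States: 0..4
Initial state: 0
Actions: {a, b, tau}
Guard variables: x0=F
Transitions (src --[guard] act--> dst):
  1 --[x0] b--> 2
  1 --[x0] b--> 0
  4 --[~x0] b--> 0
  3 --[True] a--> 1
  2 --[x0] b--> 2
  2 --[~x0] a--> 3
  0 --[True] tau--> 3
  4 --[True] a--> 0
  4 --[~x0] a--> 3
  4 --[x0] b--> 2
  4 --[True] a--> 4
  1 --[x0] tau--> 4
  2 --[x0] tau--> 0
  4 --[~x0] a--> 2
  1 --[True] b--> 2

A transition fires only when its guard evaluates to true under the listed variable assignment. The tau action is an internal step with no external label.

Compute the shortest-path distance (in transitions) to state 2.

Answer: 3

Analysis:
Layered search for 2:
  depth 0: {0}
  depth 1: {3}
  depth 2: {1}
  depth 3: {2}
2 enters at depth 3; path tau·a·b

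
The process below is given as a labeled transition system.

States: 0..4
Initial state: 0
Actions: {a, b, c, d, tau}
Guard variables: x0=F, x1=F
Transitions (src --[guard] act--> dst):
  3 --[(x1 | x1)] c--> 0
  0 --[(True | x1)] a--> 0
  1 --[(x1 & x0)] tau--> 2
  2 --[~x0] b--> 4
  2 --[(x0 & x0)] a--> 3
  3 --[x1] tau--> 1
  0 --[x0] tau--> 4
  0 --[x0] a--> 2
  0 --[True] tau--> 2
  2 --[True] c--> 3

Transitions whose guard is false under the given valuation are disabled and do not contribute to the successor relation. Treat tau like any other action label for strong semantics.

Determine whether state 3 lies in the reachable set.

Answer: REACHABLE

Analysis:
After dropping false guards: 4 live edges.
depth 0: {0}
depth 1: {2}  cumulative {0,2}
depth 2: {3,4}  cumulative {0,2,3,4}
Reachable = {0,2,3,4}
witness 3: tau·c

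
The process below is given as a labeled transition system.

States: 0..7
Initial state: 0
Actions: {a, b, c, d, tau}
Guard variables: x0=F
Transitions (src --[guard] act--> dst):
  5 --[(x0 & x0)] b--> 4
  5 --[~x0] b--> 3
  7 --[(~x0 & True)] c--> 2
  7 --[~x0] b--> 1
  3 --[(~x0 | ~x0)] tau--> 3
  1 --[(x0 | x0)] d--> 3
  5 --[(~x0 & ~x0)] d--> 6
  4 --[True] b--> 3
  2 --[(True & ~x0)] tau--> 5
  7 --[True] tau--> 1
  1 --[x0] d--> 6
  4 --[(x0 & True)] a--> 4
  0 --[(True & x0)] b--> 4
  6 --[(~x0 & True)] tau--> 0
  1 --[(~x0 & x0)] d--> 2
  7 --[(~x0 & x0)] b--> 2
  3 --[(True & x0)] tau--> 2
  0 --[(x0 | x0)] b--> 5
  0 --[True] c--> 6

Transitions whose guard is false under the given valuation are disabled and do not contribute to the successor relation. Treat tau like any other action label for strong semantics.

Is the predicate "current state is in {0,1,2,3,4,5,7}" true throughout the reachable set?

Safe = {0,1,2,3,4,5,7}
Reach set: {0,6}
  0: safe
  6: outside
counterexample path to 6: c

Answer: INVARIANT VIOLATED at state 6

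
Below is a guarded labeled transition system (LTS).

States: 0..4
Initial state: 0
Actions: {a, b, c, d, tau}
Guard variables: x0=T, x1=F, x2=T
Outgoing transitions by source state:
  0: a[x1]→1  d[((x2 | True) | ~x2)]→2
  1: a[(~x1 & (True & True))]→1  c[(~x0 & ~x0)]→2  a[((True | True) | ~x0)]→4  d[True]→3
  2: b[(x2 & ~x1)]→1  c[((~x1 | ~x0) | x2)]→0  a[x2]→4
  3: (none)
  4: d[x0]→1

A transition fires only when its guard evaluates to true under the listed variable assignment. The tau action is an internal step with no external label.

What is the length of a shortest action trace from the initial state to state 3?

BFS to 3:
  depth 0: {0}
  depth 1: {2}
  depth 2: {1,4}
  depth 3: {3}
depth(3)=3, e.g. d·b·d

Answer: 3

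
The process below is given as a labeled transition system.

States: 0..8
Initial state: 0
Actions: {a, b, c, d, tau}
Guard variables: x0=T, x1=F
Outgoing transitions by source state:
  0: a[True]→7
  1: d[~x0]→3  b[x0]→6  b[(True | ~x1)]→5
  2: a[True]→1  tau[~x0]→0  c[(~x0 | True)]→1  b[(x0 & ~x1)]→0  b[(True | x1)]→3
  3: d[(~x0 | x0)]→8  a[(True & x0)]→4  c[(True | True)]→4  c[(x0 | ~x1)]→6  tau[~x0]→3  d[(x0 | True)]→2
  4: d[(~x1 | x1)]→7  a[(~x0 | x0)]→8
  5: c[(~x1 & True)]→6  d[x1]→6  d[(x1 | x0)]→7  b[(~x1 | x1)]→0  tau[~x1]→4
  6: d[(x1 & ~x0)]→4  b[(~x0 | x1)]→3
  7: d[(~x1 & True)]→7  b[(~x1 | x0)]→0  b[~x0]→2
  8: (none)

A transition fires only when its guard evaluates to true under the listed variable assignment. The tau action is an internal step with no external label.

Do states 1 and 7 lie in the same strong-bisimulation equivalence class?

Refine partition for ~:
  P[0] = {{0,1,2,3,4,5,6,7,8}}
  P[1] = {{0},{1},{2},{3},{4},{5},{6,8},{7}}
Fixed point at round 2; 8 class(es).
class of 1: {1}; class of 7: {7}

Answer: NOT BISIMILAR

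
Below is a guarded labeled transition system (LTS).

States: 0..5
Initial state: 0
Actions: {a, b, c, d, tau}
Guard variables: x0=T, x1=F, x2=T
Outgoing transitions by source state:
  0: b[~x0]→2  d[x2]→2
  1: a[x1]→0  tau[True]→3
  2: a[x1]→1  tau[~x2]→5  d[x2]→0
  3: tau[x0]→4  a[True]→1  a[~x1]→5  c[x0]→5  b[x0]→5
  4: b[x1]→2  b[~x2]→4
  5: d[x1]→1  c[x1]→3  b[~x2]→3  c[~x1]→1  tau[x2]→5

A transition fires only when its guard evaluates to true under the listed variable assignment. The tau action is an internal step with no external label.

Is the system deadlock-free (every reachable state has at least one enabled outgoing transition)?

Answer: DEADLOCK-FREE

Working:
Reachable = {0,2}
  0: d→2  [1 exit(s)]
  2: d→0  [1 exit(s)]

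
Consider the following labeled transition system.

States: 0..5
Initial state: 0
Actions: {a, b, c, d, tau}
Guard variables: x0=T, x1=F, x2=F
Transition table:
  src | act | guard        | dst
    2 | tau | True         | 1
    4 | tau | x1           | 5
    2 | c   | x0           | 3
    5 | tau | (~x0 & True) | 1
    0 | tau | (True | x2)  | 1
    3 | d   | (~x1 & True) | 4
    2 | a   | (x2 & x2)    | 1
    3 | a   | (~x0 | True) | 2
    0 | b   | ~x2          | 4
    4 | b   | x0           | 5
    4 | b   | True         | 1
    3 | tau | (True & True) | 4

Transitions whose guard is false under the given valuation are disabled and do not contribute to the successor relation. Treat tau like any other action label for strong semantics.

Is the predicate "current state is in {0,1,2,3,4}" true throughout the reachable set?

Answer: INVARIANT VIOLATED at state 5

Analysis:
Safe = {0,1,2,3,4}
Reach set: {0,1,4,5}
  0: ✓
  1: ✓
  4: ✓
  5: VIOLATES
witness against invariant: b·b → 5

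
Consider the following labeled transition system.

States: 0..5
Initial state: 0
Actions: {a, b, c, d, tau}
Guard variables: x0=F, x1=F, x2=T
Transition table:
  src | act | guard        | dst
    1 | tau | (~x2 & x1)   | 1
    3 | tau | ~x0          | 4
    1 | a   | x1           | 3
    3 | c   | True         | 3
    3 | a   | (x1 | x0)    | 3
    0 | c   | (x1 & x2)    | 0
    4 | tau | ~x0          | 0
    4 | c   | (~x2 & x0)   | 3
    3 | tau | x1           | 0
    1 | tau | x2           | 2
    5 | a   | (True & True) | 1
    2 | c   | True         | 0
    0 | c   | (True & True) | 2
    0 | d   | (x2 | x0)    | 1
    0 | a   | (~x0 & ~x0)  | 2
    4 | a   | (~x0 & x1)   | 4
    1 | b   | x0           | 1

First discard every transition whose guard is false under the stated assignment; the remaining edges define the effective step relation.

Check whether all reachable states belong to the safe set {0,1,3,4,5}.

Answer: INVARIANT VIOLATED at state 2

Trace:
Allowed set {0,1,3,4,5}
R = {0,1,2}
  0: safe
  1: safe
  2: ✗ unsafe
witness against invariant: c → 2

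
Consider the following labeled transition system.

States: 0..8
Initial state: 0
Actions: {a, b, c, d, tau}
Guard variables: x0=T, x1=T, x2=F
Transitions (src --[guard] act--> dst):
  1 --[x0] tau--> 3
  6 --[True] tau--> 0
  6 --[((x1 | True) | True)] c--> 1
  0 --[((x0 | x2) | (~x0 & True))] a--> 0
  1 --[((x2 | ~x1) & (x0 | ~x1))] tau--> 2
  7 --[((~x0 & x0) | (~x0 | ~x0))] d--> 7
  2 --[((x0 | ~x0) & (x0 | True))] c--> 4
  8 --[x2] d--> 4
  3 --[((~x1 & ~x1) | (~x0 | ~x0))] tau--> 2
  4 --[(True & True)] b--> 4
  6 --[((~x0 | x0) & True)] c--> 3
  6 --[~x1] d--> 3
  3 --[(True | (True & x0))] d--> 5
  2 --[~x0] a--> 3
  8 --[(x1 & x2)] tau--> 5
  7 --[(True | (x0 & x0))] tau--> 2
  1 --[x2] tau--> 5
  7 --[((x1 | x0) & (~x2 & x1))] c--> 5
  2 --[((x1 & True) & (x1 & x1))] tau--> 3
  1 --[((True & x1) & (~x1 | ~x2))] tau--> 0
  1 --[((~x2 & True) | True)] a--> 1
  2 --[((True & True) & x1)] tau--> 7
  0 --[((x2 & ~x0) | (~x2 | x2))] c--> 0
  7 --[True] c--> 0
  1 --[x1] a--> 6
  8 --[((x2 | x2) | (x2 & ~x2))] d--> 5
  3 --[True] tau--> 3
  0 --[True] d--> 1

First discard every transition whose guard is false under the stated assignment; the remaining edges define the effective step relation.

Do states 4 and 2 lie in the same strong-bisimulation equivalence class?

Compute ~ classes (split until stable):
  P[0] = {{0,1,2,3,4,5,6,7,8}}
  P[1] = {{0},{1},{2,6,7},{3},{4},{5,8}}
  P[2] = {{0},{1},{2},{3},{4},{5,8},{6},{7}}
8 equivalence class(es) (converged in 3)
4∈{4}, 2∈{2}

Answer: NOT BISIMILAR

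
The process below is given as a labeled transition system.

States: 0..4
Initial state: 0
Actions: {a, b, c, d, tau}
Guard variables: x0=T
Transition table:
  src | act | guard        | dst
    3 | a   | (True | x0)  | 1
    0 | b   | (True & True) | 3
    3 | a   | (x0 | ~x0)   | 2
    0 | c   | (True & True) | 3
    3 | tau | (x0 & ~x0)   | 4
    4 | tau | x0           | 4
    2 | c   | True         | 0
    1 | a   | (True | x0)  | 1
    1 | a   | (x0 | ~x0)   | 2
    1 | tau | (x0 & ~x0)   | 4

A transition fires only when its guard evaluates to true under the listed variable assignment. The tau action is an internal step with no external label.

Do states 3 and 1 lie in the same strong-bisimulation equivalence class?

Compute ~ classes (split until stable):
  π0 = {{0,1,2,3,4}}
  π1 = {{0},{1,3},{2},{4}}
4 equivalence class(es) (converged in 2)
3∈{1,3}, 1∈{1,3}

Answer: BISIMILAR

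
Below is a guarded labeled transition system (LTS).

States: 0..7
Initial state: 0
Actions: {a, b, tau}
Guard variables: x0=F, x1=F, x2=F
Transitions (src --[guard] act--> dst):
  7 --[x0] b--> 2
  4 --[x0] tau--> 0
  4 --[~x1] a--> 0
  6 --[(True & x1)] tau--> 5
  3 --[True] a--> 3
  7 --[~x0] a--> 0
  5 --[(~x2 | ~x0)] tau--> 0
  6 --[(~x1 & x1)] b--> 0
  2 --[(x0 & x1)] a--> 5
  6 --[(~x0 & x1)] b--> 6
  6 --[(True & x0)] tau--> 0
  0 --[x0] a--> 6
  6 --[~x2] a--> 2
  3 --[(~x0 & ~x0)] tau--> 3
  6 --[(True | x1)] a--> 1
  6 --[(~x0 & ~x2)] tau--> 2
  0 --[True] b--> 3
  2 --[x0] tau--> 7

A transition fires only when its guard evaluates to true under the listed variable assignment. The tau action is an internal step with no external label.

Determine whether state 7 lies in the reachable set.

After dropping false guards: 9 live edges.
L0 = {0}
L1 = {3}  total {0,3}
Reach set: {0,3}

Answer: UNREACHABLE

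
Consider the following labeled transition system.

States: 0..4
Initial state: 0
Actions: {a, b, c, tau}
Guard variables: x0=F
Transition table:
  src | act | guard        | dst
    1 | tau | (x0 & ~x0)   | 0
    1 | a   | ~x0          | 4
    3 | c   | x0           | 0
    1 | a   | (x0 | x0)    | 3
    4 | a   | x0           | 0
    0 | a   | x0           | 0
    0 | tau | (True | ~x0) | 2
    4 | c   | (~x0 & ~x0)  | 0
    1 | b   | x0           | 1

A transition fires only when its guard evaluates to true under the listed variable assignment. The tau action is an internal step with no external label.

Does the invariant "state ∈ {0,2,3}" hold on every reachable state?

Answer: INVARIANT HOLDS

Working:
Allowed set {0,2,3}
R = {0,2}
  0: ✓
  2: ✓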